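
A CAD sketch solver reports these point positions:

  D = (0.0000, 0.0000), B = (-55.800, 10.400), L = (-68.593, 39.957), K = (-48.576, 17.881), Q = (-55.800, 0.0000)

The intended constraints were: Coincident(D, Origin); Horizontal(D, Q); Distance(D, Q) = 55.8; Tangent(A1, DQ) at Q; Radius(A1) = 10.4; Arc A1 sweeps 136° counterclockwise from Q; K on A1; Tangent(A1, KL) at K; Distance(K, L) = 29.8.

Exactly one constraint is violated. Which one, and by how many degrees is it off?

Tangent(A1, KL) at K — off by 3.80°.

D = (0.00, 0.00) ✓; D.y = 0.00, Q.y = 0.00 ✓; |DQ| = 55.80 ✓; ∠(BQ, QD) = 90.00° ✓; |BQ| = 10.40 ✓; bearing(B→K) − bearing(B→Q) = 136.0° ✓; |BK| = 10.40 ✓; ∠(BK, KL) = 93.80° ✗; |KL| = 29.80 ✓.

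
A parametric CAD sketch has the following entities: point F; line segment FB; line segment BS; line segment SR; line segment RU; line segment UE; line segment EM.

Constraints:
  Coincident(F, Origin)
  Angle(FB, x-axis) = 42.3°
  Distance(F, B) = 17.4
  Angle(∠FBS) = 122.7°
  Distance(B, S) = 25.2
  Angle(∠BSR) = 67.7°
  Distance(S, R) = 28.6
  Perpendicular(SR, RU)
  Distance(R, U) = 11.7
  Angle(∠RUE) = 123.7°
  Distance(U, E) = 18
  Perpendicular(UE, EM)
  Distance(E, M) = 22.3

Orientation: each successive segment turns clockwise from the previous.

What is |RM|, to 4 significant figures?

27.53

∠RUE = 123.7° gives UE at 86.40° from the x-axis; with |UE| = 18.0, E = (11.70, 7.492). UE ⟂ EM, so EM runs at -3.600°; with |EM| = 22.3, M = (33.96, 6.092). Then |RM| = |M − R| = 27.53.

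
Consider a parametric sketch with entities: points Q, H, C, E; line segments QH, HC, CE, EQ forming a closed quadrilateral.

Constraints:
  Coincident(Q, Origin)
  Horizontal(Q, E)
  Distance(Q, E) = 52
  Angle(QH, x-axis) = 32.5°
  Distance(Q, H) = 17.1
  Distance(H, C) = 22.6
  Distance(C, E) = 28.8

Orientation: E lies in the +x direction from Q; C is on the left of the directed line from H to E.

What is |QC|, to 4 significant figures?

39.70

Checks: Q = (0.00, 0.00) ✓; |HC| = 22.60 ✓; |CE| = 28.80 ✓.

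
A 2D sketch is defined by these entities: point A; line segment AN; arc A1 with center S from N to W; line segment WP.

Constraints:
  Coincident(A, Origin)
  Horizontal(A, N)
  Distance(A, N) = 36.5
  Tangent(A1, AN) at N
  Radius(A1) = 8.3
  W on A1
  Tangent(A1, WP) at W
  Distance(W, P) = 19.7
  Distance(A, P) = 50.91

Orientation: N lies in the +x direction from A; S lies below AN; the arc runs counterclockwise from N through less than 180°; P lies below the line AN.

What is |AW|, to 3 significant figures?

32.7

A is at the origin; A and N share the same y with |AN| = 36.5 and N on the +x side, so N = (36.5, 0.00). Since A1 is tangent to AN there, SN ⟂ AN, so S = N + (0, -8.3) = (36.5, -8.30). Since SW ⟂ WP (tangency), |SP| = √(8.3² + 19.7²) = 21.4 regardless of where W sits on A1. So P lies on both circle(A, 50.91) and circle(S, 21.4); the below-AN intersection is P = (41.8, -29.0). W is the foot of the tangent from P: W = (29.9, -13.3).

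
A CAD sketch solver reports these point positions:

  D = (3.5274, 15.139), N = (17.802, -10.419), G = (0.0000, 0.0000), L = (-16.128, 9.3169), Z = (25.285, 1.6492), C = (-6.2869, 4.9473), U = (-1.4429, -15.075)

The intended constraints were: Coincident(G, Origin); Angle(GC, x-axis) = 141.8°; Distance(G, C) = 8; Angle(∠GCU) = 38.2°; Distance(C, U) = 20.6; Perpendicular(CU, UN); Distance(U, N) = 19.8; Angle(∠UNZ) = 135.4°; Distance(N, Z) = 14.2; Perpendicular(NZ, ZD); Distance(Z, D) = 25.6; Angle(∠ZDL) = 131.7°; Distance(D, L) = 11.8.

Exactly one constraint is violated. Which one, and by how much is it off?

Distance(D, L) = 11.8 — off by 8.70.

G = (0.00, 0.00) ✓; GC at 141.8° ✓; |GC| = 8.000 ✓; ∠GCU = 38.20° ✓; |CU| = 20.60 ✓; ∠(CU, UN) = 90.00° ✓; |UN| = 19.80 ✓; ∠UNZ = 135.4° ✓; |NZ| = 14.20 ✓; ∠(NZ, ZD) = 90.00° ✓; |ZD| = 25.60 ✓; ∠ZDL = 131.7° ✓; |DL| = 20.50 ✗.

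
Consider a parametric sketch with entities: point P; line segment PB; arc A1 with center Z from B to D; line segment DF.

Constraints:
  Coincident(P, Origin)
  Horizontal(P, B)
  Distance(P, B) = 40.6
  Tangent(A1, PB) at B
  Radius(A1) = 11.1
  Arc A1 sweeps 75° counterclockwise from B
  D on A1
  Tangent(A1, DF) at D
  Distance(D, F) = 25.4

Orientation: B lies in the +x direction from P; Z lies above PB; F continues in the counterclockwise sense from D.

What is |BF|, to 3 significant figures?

37.0

P is at the origin; P and B share the same y with |PB| = 40.6 and B on the +x side, so B = (40.6, 0.00). Tangency of A1 to PB means the radius ZB is perpendicular to PB, so Z = B + (0, 11.1) = (40.6, 11.1). On A1, B sits at bearing -90° from Z; a 75° counterclockwise sweep puts D at bearing -15°, so D = Z + 11.1·(cos -15°, sin -15°) = (51.3, 8.23). Since A1 is tangent to DF there, ZD ⟂ DF, so DF runs along (−sin -15°, cos -15°); with |DF| = 25.4, F = (57.9, 32.8). Then |BF| = |F − B| = 37.0.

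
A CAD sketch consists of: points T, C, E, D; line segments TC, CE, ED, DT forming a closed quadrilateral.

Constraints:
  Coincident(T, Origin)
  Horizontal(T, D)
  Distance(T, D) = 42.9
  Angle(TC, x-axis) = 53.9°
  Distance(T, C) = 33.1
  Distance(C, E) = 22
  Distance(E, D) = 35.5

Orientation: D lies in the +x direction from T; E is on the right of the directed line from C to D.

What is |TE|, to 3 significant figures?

11.4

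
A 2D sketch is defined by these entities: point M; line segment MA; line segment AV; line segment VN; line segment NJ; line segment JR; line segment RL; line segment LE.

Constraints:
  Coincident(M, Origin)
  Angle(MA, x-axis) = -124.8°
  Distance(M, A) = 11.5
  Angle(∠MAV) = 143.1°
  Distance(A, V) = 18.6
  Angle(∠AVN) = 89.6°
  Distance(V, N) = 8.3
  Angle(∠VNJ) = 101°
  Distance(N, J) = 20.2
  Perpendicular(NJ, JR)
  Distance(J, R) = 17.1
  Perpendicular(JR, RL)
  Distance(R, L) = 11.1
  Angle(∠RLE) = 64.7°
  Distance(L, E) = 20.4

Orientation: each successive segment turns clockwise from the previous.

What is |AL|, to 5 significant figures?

9.3987

M is at the origin; MA runs at -124.8° with length 11.5, so A = (-6.5632, -9.4432). ∠MAV = 143.1° gives AV at -161.70° from the x-axis; with |AV| = 18.6, V = (-24.223, -15.283). ∠AVN = 89.6° gives VN at 107.90° from the x-axis; with |VN| = 8.3, N = (-26.774, -7.3852). ∠VNJ = 101.0° gives NJ at 28.900° from the x-axis; with |NJ| = 20.2, J = (-9.0892, 2.3771). NJ ⟂ JR, so JR runs at -61.100°; with |JR| = 17.1, R = (-0.82507, -12.593). JR ⟂ RL, so RL runs at -151.10°; with |RL| = 11.1, L = (-10.543, -17.958). Then |AL| = |L − A| = 9.3987.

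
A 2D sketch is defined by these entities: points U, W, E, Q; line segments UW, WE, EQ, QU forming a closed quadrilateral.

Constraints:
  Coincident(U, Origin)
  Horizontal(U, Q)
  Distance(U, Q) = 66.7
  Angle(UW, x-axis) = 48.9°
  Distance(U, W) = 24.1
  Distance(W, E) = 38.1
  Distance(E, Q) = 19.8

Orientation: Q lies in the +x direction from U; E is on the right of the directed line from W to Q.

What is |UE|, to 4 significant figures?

47.33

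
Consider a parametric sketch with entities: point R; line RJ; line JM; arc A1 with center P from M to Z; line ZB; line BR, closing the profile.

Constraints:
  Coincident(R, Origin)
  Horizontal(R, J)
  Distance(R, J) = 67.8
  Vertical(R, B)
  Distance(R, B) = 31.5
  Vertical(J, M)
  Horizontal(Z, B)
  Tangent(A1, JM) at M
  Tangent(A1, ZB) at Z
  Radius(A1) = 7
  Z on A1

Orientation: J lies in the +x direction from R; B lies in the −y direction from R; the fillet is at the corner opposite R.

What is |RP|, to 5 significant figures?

65.551

R is at the origin; RJ is horizontal with |RJ| = 67.8 and J on the +x side, so J = (67.800, 0.0000). R and B share the same x with |RB| = 31.5 and B on the −y side, so B = (0.0000, -31.500). The virtual corner opposite R is at (67.800, -31.500). Since A1 is tangent to JM there, PM ⟂ JM and A1 meets ZB tangentially, so PZ is at right angles to ZB, with radius 7.0, so the center P sits 7.0 in from both sides at P = (60.800, -24.500). Then |RP| = |P − R| = 65.551.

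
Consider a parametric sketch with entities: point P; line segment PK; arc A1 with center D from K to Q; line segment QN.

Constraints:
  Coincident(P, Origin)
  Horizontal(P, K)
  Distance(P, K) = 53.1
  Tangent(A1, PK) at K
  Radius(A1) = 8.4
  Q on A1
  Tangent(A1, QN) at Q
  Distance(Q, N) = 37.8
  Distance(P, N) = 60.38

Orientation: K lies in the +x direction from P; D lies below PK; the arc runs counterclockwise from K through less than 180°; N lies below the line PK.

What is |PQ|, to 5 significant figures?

45.368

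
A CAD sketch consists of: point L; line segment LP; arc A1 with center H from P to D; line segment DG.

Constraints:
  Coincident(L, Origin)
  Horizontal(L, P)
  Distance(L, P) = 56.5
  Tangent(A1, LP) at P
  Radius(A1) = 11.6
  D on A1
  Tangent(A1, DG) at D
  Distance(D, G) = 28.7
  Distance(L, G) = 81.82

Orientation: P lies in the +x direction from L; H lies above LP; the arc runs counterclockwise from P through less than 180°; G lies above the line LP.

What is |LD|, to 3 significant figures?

68.7

L is at the origin; L and P share the same y with |LP| = 56.5 and P on the +x side, so P = (56.5, 0.00). Since A1 is tangent to LP there, HP ⟂ LP, so H = P + (0, 11.6) = (56.5, 11.6). Since HD ⟂ DG (tangency), |HG| = √(11.6² + 28.7²) = 31.0 regardless of where D sits on A1. So G lies on both circle(L, 81.82) and circle(H, 31.0); the above-LP intersection is G = (72.4, 38.2). D is the foot of the tangent from G: D = (68.0, 9.82).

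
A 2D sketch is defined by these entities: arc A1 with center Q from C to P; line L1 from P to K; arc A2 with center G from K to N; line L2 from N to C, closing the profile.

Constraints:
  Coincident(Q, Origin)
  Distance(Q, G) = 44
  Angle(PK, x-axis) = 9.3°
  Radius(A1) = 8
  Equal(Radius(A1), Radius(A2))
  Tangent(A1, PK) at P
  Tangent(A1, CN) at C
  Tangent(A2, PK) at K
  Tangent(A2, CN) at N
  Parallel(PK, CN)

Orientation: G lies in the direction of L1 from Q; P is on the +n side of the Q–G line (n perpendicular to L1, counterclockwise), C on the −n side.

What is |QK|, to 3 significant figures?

44.7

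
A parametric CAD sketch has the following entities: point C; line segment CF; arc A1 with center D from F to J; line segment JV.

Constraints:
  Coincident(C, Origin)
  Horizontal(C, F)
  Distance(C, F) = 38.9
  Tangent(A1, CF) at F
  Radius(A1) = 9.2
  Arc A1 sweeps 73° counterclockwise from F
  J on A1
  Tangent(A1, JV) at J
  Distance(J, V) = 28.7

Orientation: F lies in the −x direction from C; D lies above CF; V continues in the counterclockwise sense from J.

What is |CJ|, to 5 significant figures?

30.798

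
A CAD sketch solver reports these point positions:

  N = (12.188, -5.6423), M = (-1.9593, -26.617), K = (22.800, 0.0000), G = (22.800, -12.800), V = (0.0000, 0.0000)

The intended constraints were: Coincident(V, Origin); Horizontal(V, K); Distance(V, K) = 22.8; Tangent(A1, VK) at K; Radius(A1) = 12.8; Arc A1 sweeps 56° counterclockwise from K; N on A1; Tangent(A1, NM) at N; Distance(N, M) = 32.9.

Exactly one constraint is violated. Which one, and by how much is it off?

Distance(N, M) = 32.9 — off by 7.60.

V = (0.00, 0.00) ✓; V.y = 0.00, K.y = 0.00 ✓; |VK| = 22.80 ✓; ∠(GK, KV) = 90.00° ✓; |GK| = 12.80 ✓; bearing(G→N) − bearing(G→K) = 56.00° ✓; |GN| = 12.80 ✓; ∠(GN, NM) = 90.00° ✓; |NM| = 25.30 ✗.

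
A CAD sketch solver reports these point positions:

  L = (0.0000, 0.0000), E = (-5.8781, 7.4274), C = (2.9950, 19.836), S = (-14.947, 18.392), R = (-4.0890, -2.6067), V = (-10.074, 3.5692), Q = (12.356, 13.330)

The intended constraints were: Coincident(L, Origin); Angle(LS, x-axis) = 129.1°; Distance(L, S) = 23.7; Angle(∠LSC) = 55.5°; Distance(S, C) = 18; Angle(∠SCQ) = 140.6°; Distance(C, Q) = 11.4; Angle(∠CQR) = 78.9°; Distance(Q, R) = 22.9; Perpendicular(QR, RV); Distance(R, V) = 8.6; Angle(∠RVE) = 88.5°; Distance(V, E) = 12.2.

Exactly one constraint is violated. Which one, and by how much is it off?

Distance(V, E) = 12.2 — off by 6.50.

L = (0.00, 0.00) ✓; LS at 129.1° ✓; |LS| = 23.70 ✓; ∠LSC = 55.50° ✓; |SC| = 18.00 ✓; ∠SCQ = 140.6° ✓; |CQ| = 11.40 ✓; ∠CQR = 78.90° ✓; |QR| = 22.90 ✓; ∠(QR, RV) = 90.00° ✓; |RV| = 8.600 ✓; ∠RVE = 88.50° ✓; |VE| = 5.700 ✗.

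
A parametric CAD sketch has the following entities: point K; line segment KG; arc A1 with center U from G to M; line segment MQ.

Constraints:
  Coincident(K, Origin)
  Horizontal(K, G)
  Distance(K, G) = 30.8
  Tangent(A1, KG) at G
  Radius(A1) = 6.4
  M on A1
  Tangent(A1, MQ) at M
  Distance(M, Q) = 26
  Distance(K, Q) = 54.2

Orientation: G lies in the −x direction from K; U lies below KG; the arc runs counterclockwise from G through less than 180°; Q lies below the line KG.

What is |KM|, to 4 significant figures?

36.98

K is at the origin; K and G share the same y with |KG| = 30.8 and G on the −x side, so G = (-30.80, 0.000). Since A1 is tangent to KG there, UG ⟂ KG, so U = G + (0, -6.4) = (-30.80, -6.400). Since UM ⟂ MQ (tangency), |UQ| = √(6.4² + 26.0²) = 26.78 regardless of where M sits on A1. So Q lies on both circle(K, 54.2) and circle(U, 26.78); the below-KG intersection is Q = (-46.24, -28.28). M is the foot of the tangent from Q: M = (-36.76, -4.067).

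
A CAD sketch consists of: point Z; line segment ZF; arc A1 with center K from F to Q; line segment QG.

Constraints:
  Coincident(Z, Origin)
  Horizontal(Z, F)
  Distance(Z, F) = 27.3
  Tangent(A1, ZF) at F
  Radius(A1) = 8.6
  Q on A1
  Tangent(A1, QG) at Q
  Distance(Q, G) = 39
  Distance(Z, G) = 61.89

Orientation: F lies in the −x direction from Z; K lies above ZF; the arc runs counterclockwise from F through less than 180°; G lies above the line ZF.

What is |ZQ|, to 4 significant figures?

24.11

Z is at the origin; ZF is horizontal with |ZF| = 27.3 and F on the −x side, so F = (-27.30, 0.000). A1 meets ZF tangentially, so KF is at right angles to ZF, so K = F + (0, 8.6) = (-27.30, 8.600). Since KQ ⟂ QG (tangency), |KG| = √(8.6² + 39.0²) = 39.94 regardless of where Q sits on A1. So G lies on both circle(Z, 61.89) and circle(K, 39.94); the above-ZF intersection is G = (-41.48, 45.94). Q is the foot of the tangent from G: Q = (-20.11, 13.31).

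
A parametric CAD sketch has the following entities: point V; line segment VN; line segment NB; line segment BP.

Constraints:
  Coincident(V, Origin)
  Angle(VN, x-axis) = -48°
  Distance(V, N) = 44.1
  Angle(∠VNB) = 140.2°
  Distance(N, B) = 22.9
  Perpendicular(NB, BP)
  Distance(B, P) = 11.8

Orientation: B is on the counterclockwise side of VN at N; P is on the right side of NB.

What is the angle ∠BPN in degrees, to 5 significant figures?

62.739°

V is at the origin; VN runs at -48.0° with length 44.1, so N = 44.1·(cos -48.0°, sin -48.0°) = (29.509, -32.773). ∠VNB = 140.2°, so NB runs at -48.0° + (180° − 140.2°) = -8.2000° from the x-axis; with |NB| = 22.9, B = N + 22.9·(cos -8.2000°, sin -8.2000°) = (52.175, -36.039). NB ⟂ BP; with |BP| = 11.8 on the right of NB, P = B + 11.8·(-0.14263, -0.98978) = (50.492, -47.718). Then cos ∠BPN = PB·PN / (|PB||PN|), giving 62.739°.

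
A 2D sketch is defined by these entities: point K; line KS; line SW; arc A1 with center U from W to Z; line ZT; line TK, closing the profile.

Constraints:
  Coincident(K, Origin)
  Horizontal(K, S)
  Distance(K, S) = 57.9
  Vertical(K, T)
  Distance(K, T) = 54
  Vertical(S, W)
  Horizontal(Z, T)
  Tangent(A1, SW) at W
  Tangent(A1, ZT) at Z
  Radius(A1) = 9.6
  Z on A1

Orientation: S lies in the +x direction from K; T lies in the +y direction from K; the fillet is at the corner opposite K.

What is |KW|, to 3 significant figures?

73.0

K is at the origin; K and S share the same y with |KS| = 57.9 and S on the +x side, so S = (57.9, 0.00). KT is vertical with |KT| = 54.0 and T on the +y side, so T = (0.00, 54.0). The virtual corner opposite K is at (57.9, 54.0). Tangency of A1 to SW means the radius UW is perpendicular to SW and tangency of A1 to ZT means the radius UZ is perpendicular to ZT, with radius 9.6, so the center U sits 9.6 in from both sides at U = (48.3, 44.4). That places the tangent points at W = (57.9, 44.4) on SW and Z = (48.3, 54.0) on ZT. Then |KW| = |W − K| = 73.0.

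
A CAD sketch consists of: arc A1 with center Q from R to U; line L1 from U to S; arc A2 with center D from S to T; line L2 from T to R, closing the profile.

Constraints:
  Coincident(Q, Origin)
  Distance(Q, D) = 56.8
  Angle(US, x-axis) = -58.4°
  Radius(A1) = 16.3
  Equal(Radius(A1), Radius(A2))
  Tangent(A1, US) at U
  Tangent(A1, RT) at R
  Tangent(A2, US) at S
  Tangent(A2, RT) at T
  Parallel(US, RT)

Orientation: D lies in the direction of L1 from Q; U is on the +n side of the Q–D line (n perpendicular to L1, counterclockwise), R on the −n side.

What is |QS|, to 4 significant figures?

59.09

Tangency of A1 to both parallel lines with radius 16.3 puts U and R at Q ± 16.3·n: U = (13.88, 8.541), R = (-13.88, -8.541). Equal radii place S and T the same way about D: S = D + 16.3·n = (43.65, -39.84), T = D − 16.3·n = (15.88, -56.92). Then |QS| = |S − Q| = 59.09.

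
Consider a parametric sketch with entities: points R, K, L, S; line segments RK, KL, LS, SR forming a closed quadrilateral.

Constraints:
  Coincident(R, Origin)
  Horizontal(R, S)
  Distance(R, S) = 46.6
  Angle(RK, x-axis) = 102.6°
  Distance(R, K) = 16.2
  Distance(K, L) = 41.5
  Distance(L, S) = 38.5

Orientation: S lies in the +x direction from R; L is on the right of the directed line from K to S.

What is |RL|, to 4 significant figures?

26.01

R is at the origin; RS is horizontal with |RS| = 46.6 and S in +x, so S = (46.6, 0). RK runs at 102.6° with |RK| = 16.2, so K = (-3.534, 15.81). L is determined by |KL| = 41.5 and |LS| = 38.5 together: it lies at the intersection of circle(K, 41.5) and circle(S, 38.5). With |KS| = 52.57, the foot of the radical line on KS is 28.57 from K and the perpendicular offset is √(41.5² − 28.57²) = 30.10. Taking the right-of-KS solution: L = (14.66, -21.49).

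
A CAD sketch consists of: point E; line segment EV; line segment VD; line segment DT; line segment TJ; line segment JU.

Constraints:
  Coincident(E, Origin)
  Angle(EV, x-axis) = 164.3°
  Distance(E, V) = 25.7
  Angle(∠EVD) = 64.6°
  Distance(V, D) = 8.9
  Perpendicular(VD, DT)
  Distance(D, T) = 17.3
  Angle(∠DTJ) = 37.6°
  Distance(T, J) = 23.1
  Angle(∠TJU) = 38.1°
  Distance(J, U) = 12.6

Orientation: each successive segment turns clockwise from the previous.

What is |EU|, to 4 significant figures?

21.48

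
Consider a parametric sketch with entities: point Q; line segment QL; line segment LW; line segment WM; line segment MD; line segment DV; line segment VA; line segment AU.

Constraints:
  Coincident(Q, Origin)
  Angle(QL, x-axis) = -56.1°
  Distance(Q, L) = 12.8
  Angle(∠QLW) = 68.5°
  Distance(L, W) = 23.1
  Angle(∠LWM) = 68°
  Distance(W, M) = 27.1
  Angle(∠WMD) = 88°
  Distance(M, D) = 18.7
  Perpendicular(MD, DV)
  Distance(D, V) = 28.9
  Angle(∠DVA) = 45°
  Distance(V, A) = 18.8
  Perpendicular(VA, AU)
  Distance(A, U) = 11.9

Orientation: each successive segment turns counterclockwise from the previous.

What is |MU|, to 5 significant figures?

15.580

∠DVA = 45.0° gives VA at 124.40° from the x-axis; with |VA| = 18.8, A = (8.1545, 6.1170). The perpendicularity gives AU at right angles to VA, so AU runs at -145.60°; with |AU| = 11.9, U = (-1.6643, -0.60608). Then |MU| = |U − M| = 15.580.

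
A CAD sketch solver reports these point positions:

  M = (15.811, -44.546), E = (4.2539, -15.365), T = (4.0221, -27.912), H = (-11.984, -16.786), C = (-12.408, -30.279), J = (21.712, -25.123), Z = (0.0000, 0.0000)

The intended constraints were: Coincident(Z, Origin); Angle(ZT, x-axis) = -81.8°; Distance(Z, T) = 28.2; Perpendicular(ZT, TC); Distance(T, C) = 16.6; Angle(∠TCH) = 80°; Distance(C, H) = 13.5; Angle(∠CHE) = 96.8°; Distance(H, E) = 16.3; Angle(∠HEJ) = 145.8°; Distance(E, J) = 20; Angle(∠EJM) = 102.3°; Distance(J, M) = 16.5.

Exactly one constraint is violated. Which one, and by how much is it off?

Distance(J, M) = 16.5 — off by 3.80.

Z = (0.00, 0.00) ✓; ZT at -81.80° ✓; |ZT| = 28.20 ✓; ∠(ZT, TC) = 90.00° ✓; |TC| = 16.60 ✓; ∠TCH = 80.00° ✓; |CH| = 13.50 ✓; ∠CHE = 96.80° ✓; |HE| = 16.30 ✓; ∠HEJ = 145.8° ✓; |EJ| = 20.00 ✓; ∠EJM = 102.3° ✓; |JM| = 20.30 ✗.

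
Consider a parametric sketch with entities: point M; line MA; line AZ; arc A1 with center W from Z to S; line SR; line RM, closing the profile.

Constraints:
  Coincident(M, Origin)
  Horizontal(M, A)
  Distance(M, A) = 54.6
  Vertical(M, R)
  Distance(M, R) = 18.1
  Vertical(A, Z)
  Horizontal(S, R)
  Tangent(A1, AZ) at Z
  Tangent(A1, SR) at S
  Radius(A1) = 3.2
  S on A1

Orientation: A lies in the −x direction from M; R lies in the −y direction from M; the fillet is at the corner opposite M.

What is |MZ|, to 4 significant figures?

56.60

M is at the origin; M and A share the same y with |MA| = 54.6 and A on the −x side, so A = (-54.60, 0.000). MR is vertical with |MR| = 18.1 and R on the −y side, so R = (0.000, -18.10). The virtual corner opposite M is at (-54.60, -18.10). Tangency of A1 to AZ means the radius WZ is perpendicular to AZ and the tangent condition forces WS to be normal to SR, with radius 3.2, so the center W sits 3.2 in from both sides at W = (-51.40, -14.90). That places the tangent points at Z = (-54.60, -14.90) on AZ and S = (-51.40, -18.10) on SR. Then |MZ| = |Z − M| = 56.60.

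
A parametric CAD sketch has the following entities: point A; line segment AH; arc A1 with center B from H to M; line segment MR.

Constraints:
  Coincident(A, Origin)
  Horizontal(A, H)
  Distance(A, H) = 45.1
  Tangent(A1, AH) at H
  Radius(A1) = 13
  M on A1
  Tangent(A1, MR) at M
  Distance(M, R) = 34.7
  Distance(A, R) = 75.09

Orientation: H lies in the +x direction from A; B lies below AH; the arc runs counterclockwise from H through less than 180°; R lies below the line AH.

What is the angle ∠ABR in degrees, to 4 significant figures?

126.4°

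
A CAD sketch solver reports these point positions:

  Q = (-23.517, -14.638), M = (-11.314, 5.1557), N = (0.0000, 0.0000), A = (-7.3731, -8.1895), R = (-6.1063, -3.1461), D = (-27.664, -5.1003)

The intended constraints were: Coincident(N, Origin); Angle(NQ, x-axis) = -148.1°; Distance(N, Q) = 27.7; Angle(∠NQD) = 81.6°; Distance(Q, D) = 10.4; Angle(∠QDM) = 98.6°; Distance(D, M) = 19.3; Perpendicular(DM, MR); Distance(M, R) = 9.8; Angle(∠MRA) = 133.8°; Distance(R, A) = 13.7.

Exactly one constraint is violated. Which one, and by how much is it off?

Distance(R, A) = 13.7 — off by 8.50.

N = (0.00, 0.00) ✓; NQ at -148.1° ✓; |NQ| = 27.70 ✓; ∠NQD = 81.60° ✓; |QD| = 10.40 ✓; ∠QDM = 98.60° ✓; |DM| = 19.30 ✓; ∠(DM, MR) = 90.00° ✓; |MR| = 9.800 ✓; ∠MRA = 133.8° ✓; |RA| = 5.200 ✗.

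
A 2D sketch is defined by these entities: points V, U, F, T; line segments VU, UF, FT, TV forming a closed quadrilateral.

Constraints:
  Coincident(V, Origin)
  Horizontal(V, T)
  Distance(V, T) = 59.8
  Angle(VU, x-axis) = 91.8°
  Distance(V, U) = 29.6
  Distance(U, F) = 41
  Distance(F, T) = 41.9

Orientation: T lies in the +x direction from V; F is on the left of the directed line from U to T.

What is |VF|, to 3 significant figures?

53.8

Checks: |UF| = 41.00 ✓; |FT| = 41.90 ✓.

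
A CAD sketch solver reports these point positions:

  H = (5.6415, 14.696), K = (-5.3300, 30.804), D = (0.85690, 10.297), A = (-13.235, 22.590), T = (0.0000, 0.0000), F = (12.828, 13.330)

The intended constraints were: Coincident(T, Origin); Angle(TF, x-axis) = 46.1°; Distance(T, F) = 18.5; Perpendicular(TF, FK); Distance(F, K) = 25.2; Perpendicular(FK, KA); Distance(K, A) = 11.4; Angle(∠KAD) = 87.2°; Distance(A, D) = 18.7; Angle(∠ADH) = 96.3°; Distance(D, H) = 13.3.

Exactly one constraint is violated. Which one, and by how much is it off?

Distance(D, H) = 13.3 — off by 6.80.

T = (0.00, 0.00) ✓; TF at 46.10° ✓; |TF| = 18.50 ✓; ∠(TF, FK) = 90.00° ✓; |FK| = 25.20 ✓; ∠(FK, KA) = 90.00° ✓; |KA| = 11.40 ✓; ∠KAD = 87.20° ✓; |AD| = 18.70 ✓; ∠ADH = 96.30° ✓; |DH| = 6.500 ✗.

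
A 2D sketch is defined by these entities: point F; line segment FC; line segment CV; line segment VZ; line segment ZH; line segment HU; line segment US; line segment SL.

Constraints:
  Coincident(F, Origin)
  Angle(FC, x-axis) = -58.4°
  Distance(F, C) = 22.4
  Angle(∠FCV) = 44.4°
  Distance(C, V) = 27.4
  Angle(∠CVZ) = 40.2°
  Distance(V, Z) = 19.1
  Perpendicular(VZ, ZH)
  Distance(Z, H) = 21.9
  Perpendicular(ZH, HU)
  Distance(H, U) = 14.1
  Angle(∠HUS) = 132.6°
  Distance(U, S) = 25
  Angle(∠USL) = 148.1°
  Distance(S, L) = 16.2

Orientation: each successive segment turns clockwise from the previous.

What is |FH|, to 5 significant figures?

26.517

∠CVZ = 40.2° gives VZ at 26.200° from the x-axis; with |VZ| = 19.1, Z = (2.2888, -4.0173). VZ is perpendicular to ZH, so ZH runs at -63.800°; with |ZH| = 21.9, H = (11.958, -23.667). Then |FH| = |H − F| = 26.517.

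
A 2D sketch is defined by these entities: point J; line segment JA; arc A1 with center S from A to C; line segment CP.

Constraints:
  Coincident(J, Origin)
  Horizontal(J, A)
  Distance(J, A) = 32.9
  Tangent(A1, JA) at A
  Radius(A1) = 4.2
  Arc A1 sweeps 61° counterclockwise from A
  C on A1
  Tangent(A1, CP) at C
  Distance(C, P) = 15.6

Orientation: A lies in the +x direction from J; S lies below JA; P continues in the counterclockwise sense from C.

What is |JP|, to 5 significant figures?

26.818

J is at the origin; J and A share the same y with |JA| = 32.9 and A on the +x side, so A = (32.900, 0.0000). Tangency of A1 to JA means the radius SA is perpendicular to JA, so S = A + (0, -4.2) = (32.900, -4.2000). On A1, A sits at bearing 90° from S; a 61° counterclockwise sweep puts C at bearing 151°, so C = S + 4.2·(cos 151°, sin 151°) = (29.227, -2.1638). Since A1 is tangent to CP there, SC ⟂ CP, so CP runs along (−sin 151°, cos 151°); with |CP| = 15.6, P = (21.664, -15.808). Then |JP| = |P − J| = 26.818.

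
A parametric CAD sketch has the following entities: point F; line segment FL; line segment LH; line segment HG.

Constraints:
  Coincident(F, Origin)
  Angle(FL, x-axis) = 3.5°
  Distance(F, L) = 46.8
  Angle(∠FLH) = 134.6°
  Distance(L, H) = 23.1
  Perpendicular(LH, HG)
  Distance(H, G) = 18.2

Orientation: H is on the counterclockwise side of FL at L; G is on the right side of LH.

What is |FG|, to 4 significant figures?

76.07

F is at the origin; FL runs at 3.5° with length 46.8, so L = 46.8·(cos 3.5°, sin 3.5°) = (46.71, 2.857). ∠FLH = 134.6°, so LH runs at 3.5° + (180° − 134.6°) = 48.90° from the x-axis; with |LH| = 23.1, H = L + 23.1·(cos 48.90°, sin 48.90°) = (61.90, 20.26). LH is perpendicular to HG; with |HG| = 18.2 on the right of LH, G = H + 18.2·(0.7536, -0.6574) = (75.61, 8.300). Then |FG| = |G − F| = 76.07.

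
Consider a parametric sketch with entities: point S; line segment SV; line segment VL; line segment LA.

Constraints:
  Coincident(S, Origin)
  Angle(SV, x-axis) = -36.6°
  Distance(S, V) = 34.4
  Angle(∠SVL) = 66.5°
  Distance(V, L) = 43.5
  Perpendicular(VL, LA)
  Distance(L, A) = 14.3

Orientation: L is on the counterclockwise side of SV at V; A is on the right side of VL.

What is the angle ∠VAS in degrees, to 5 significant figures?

38.794°

S is at the origin; SV runs at -36.6° with length 34.4, so V = 34.4·(cos -36.6°, sin -36.6°) = (27.617, -20.510). ∠SVL = 66.5°, so VL runs at -36.6° + (180° − 66.5°) = 76.900° from the x-axis; with |VL| = 43.5, L = V + 43.5·(cos 76.900°, sin 76.900°) = (37.476, 21.858). VL ⟂ LA; with |LA| = 14.3 on the right of VL, A = L + 14.3·(0.97398, -0.22665) = (51.404, 18.617). Then cos ∠VAS = AV·AS / (|AV||AS|), giving 38.794°.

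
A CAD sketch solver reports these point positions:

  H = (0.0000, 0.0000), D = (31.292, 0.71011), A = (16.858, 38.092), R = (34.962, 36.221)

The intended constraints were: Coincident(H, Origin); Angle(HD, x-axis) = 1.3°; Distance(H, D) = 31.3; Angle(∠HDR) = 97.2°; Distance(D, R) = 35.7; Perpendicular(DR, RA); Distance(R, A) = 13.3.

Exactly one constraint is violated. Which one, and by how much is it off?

Distance(R, A) = 13.3 — off by 4.90.

H = (0.00, 0.00) ✓; HD at 1.300° ✓; |HD| = 31.30 ✓; ∠HDR = 97.20° ✓; |DR| = 35.70 ✓; ∠(DR, RA) = 90.00° ✓; |RA| = 18.20 ✗.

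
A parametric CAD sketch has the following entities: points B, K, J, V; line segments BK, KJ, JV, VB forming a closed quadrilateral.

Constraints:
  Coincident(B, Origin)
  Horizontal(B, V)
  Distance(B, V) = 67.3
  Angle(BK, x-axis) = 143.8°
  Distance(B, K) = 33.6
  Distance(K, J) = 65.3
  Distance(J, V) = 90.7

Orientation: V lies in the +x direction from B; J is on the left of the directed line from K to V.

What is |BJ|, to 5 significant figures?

73.033

Checks: |KJ| = 65.30 ✓; |JV| = 90.70 ✓.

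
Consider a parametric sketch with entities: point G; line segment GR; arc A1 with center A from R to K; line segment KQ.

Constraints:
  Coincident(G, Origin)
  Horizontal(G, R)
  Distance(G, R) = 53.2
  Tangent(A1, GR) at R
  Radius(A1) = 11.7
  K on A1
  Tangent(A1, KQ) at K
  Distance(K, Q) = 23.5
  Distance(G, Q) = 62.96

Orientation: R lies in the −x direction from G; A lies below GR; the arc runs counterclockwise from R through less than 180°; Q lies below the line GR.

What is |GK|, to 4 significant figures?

65.57

Checks: |AK| = 11.70 ✓; ∠(AK, KQ) = 90.00° ✓; |KQ| = 23.50 ✓; |GQ| = 62.96 ✓.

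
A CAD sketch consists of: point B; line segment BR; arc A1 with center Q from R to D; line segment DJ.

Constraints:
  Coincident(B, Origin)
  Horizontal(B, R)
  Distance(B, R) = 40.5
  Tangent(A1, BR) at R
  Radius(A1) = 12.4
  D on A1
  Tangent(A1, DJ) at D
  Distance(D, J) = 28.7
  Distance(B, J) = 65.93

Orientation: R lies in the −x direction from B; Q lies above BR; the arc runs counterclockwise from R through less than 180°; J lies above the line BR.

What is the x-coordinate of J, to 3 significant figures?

-50.9

Checks: |BR| = 40.50 ✓; |QD| = 12.40 ✓; ∠(QD, DJ) = 90.00° ✓; |DJ| = 28.70 ✓; |BJ| = 65.93 ✓.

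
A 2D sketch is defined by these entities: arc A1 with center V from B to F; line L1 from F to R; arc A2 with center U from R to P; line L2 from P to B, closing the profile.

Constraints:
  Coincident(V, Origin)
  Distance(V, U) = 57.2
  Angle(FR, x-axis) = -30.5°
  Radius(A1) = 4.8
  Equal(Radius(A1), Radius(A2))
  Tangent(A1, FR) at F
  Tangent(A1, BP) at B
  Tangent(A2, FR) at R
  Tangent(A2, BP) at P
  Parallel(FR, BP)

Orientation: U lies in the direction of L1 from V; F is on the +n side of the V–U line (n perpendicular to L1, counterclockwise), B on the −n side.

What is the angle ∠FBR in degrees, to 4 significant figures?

80.47°

The slot axis is L1's direction at -30.5°, so u = (cos -30.5°, sin -30.5°) = (0.8616, -0.5075) and n = (−sin -30.5°, cos -30.5°) = (0.5075, 0.8616). V is at the origin and U lies 57.2 along u from V, so U = 57.2·u = (49.29, -29.03). Tangency of A1 to both parallel lines with radius 4.8 puts F and B at V ± 4.8·n: F = (2.436, 4.136), B = (-2.436, -4.136). Equal radii place R and P the same way about U: R = U + 4.8·n = (51.72, -24.90), P = U − 4.8·n = (46.85, -33.17). Then cos ∠FBR = BF·BR / (|BF||BR|), giving 80.47°.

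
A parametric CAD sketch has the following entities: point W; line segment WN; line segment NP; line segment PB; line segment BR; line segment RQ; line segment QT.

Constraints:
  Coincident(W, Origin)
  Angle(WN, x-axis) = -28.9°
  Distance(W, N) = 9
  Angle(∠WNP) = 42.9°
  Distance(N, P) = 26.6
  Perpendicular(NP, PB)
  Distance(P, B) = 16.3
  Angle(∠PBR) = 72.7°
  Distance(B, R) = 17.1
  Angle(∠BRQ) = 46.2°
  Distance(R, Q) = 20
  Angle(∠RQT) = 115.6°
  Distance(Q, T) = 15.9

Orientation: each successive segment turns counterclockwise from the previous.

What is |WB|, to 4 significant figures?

22.45

∠WNP = 42.9° gives NP at 108.2° from the x-axis; with |NP| = 26.6, P = (-0.4289, 20.92). The perpendicularity gives PB at right angles to NP, so PB runs at -161.8°; with |PB| = 16.3, B = (-15.91, 15.83). Then |WB| = |B − W| = 22.45.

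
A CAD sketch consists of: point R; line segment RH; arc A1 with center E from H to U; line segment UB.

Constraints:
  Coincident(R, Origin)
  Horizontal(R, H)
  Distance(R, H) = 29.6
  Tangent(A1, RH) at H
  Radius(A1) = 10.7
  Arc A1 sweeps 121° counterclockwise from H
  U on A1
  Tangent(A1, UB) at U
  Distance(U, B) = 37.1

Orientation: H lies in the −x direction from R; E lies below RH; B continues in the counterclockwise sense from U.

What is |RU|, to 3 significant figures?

42.0

R is at the origin; RH is horizontal with |RH| = 29.6 and H on the −x side, so H = (-29.6, 0.00). A1 meets RH tangentially, so EH is at right angles to RH, so E = H + (0, -10.7) = (-29.6, -10.7). On A1, H sits at bearing 90° from E; a 121° counterclockwise sweep puts U at bearing 211°, so U = E + 10.7·(cos 211°, sin 211°) = (-38.8, -16.2). Then |RU| = |U − R| = 42.0.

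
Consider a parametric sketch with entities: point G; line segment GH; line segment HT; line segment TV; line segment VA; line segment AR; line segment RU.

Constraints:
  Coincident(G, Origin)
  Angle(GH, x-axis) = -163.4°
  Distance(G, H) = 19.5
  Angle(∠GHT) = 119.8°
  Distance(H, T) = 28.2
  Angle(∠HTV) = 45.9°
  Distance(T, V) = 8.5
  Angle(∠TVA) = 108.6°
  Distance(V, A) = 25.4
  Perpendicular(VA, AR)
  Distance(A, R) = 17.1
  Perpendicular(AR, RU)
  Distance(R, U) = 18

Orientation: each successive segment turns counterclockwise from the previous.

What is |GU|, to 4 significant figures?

43.97

The perpendicularity gives AR at right angles to VA, so AR runs at -167.7°; with |AR| = 17.1, R = (-39.95, -7.487). AR ⟂ RU, so RU runs at -77.70°; with |RU| = 18.0, U = (-36.12, -25.07). Then |GU| = |U − G| = 43.97.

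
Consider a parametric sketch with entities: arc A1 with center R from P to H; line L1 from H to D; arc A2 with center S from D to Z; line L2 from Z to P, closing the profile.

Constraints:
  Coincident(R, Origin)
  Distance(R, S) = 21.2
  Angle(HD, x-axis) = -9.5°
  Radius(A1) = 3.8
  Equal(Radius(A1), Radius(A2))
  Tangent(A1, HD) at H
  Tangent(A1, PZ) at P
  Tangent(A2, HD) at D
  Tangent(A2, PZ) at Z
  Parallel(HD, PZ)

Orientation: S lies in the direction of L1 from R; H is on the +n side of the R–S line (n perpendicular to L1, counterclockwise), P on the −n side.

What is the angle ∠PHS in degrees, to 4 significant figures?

79.84°

The slot axis is L1's direction at -9.5°, so u = (cos -9.5°, sin -9.5°) = (0.9863, -0.1650) and n = (−sin -9.5°, cos -9.5°) = (0.1650, 0.9863). R is at the origin and S lies 21.2 along u from R, so S = 21.2·u = (20.91, -3.499). Tangency of A1 to both parallel lines with radius 3.8 puts H and P at R ± 3.8·n: H = (0.6272, 3.748), P = (-0.6272, -3.748). Then cos ∠PHS = HP·HS / (|HP||HS|), giving 79.84°.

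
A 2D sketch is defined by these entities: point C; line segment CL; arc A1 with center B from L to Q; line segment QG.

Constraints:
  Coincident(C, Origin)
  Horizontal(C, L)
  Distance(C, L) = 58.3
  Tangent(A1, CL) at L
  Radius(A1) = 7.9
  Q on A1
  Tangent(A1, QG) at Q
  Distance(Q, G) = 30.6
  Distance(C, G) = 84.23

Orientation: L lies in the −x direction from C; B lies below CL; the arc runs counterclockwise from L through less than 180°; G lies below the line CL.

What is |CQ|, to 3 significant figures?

65.8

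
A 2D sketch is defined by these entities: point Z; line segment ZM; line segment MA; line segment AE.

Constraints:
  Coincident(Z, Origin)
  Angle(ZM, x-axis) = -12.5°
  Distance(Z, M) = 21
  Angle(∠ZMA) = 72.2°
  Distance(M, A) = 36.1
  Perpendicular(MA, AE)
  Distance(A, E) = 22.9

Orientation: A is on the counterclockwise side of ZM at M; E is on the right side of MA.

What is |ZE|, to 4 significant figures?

52.16

∠ZMA = 72.2°, so MA runs at -12.5° + (180° − 72.2°) = 95.30° from the x-axis; with |MA| = 36.1, A = M + 36.1·(cos 95.30°, sin 95.30°) = (17.17, 31.40). The perpendicularity gives AE at right angles to MA; with |AE| = 22.9 on the right of MA, E = A + 22.9·(0.9957, 0.09237) = (39.97, 33.52). Then |ZE| = |E − Z| = 52.16.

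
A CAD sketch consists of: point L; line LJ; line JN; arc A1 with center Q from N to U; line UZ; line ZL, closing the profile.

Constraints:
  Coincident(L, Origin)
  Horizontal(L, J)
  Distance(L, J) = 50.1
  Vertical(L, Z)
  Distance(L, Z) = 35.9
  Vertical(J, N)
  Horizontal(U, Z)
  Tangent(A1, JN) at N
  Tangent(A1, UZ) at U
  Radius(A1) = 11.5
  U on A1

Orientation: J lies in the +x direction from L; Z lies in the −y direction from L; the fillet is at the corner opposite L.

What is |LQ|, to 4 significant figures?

45.67

L is at the origin; L and J share the same y with |LJ| = 50.1 and J on the +x side, so J = (50.10, 0.000). LZ is vertical with |LZ| = 35.9 and Z on the −y side, so Z = (0.000, -35.90). The virtual corner opposite L is at (50.10, -35.90). Tangency of A1 to JN means the radius QN is perpendicular to JN and the tangent condition forces QU to be normal to UZ, with radius 11.5, so the center Q sits 11.5 in from both sides at Q = (38.60, -24.40). Then |LQ| = |Q − L| = 45.67.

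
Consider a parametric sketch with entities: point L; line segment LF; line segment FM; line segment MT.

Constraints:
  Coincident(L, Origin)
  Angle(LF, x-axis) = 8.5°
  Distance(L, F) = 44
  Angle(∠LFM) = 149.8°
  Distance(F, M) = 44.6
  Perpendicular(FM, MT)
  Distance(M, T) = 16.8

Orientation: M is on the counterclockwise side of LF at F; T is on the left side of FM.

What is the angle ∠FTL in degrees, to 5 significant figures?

24.333°

L is at the origin; LF runs at 8.5° with length 44.0, so F = 44.0·(cos 8.5°, sin 8.5°) = (43.517, 6.5036). ∠LFM = 149.8°, so FM runs at 8.5° + (180° − 149.8°) = 38.700° from the x-axis; with |FM| = 44.6, M = F + 44.6·(cos 38.700°, sin 38.700°) = (78.324, 34.389). The perpendicularity gives MT at right angles to FM; with |MT| = 16.8 on the left of FM, T = M + 16.8·(-0.62524, 0.78043) = (67.820, 47.501). Then cos ∠FTL = TF·TL / (|TF||TL|), giving 24.333°.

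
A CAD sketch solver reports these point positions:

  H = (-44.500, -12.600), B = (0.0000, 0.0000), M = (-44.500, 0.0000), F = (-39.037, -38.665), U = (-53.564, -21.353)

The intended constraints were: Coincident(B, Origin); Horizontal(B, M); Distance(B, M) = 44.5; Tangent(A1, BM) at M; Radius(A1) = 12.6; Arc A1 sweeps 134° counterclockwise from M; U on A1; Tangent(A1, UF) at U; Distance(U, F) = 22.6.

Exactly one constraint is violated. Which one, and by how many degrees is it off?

Tangent(A1, UF) at U — off by 4.00°.

B = (0.00, 0.00) ✓; B.y = 0.00, M.y = 0.00 ✓; |BM| = 44.50 ✓; ∠(HM, MB) = 90.00° ✓; |HM| = 12.60 ✓; bearing(H→U) − bearing(H→M) = 134.0° ✓; |HU| = 12.60 ✓; ∠(HU, UF) = 94.00° ✗; |UF| = 22.60 ✓.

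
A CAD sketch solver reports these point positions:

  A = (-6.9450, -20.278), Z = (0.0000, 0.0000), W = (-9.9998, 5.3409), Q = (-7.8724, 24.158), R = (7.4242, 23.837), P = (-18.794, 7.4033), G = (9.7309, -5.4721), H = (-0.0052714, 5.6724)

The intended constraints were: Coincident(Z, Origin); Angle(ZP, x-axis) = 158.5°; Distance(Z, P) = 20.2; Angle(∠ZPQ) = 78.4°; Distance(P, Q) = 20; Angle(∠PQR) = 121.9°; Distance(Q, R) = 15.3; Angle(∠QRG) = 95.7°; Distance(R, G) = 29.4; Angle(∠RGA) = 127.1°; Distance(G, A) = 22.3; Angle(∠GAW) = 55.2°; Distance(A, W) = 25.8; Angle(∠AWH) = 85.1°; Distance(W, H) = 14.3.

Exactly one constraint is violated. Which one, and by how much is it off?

Distance(W, H) = 14.3 — off by 4.30.

Z = (0.00, 0.00) ✓; ZP at 158.5° ✓; |ZP| = 20.20 ✓; ∠ZPQ = 78.40° ✓; |PQ| = 20.00 ✓; ∠PQR = 121.9° ✓; |QR| = 15.30 ✓; ∠QRG = 95.70° ✓; |RG| = 29.40 ✓; ∠RGA = 127.1° ✓; |GA| = 22.30 ✓; ∠GAW = 55.20° ✓; |AW| = 25.80 ✓; ∠AWH = 85.10° ✓; |WH| = 10.00 ✗.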